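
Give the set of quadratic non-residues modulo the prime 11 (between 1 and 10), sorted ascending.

2,6,7,8,10

Square k = 1,…,5 (k and 11−k give the same square):
1²=1, 2²=4, 3²=9, 4²≡5, 5²≡3 (mod 11).
The residues are {1, 3, 4, 5, 9}; the non-residues are the remaining 5 nonzero classes.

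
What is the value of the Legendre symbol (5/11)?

1

Reciprocity: 5 ≡ 1 and 11 ≡ 3 (mod 4), so (5/11) = +(11/5).
Reduce top mod 5: now compute (1/5).
Reached (1/5) = 1. Collecting the sign flips along the way, the symbol is +1.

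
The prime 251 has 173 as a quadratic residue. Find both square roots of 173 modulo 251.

Since 251 ≡ 3 (mod 4), a square root of 173 is 173^((251+1)/4) = 173^63 mod 251.
Repeated squaring: 173^2≡60, 173^4≡86, 173^8≡117, 173^16≡135, 173^32≡153 (mod 251).
173^63 = 173^(32+16+8+4+2+1) ≡ 115 (mod 251).
Check: 115² = 13225 ≡ 173 (mod 251). The two roots are 115 and 136.

115, 136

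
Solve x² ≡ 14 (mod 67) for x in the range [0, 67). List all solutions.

Since 67 ≡ 3 (mod 4), a square root of 14 is 14^((67+1)/4) = 14^17 mod 67.
Repeated squaring: 14^2≡62, 14^4≡25, 14^8≡22, 14^16≡15 (mod 67).
14^17 = 14^(16+1) ≡ 9 (mod 67).
Check: 9² = 81 ≡ 14 (mod 67). The two roots are 9 and 58.

9, 58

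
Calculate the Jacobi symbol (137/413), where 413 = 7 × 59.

Reciprocity: 137 ≡ 1 and 413 ≡ 1 (mod 4), so (137/413) = +(413/137).
Reduce top mod 137: now compute (2/137).
Pull out 2: since 137 ≡ 1 (mod 8), (2/137) = +1.
Reached (1/137) = 1. Collecting the sign flips along the way, the symbol is +1.

1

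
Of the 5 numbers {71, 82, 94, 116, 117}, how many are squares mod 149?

(71/149) = -1 → non-residue.
(82/149) = +1 → QR.
(94/149) = -1 → non-residue.
(116/149) = +1 → QR.
(117/149) = -1 → non-residue.
Total quadratic residues among the 5: 2.

2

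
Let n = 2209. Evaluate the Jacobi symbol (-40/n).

1

First reduce: -40 ≡ 2169 (mod 2209).
Reciprocity: 2169 ≡ 1 and 2209 ≡ 1 (mod 4), so (2169/2209) = +(2209/2169).
Reduce top mod 2169: now compute (40/2169).
Pull out 2^3: since 2169 ≡ 1 (mod 8), (2/2169) = +1, so (2/2169)^3 = +1.
Reciprocity: 5 ≡ 1 and 2169 ≡ 1 (mod 4), so (5/2169) = +(2169/5).
Reduce top mod 5: now compute (4/5).
Pull out 2^2: since 5 ≡ 5 (mod 8), (2/5) = -1, so (2/5)^2 = +1.
Reached (1/5) = 1. Collecting the sign flips along the way, the symbol is +1.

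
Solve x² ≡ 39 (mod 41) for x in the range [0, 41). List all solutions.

41 ≡ 1 (mod 4), so we find a root by search.
Trying successive values, 11² = 121 ≡ 39 (mod 41). The other root is 41 − 11 = 30.

11, 30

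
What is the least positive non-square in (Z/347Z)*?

(2/347) = −1, so 2 is the smallest positive non-residue mod 347.

2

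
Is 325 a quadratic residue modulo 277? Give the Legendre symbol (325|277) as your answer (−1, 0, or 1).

First reduce: 325 ≡ 48 (mod 277).
Pull out 2^4: since 277 ≡ 5 (mod 8), (2/277) = -1, so (2/277)^4 = +1.
Reciprocity: 3 ≡ 3 and 277 ≡ 1 (mod 4), so (3/277) = +(277/3).
Reduce top mod 3: now compute (1/3).
Reached (1/3) = 1. Collecting the sign flips along the way, the symbol is +1.

1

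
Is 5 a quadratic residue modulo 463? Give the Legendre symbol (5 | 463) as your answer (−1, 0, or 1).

-1

Reciprocity: 5 ≡ 1 and 463 ≡ 3 (mod 4), so (5/463) = +(463/5).
Reduce top mod 5: now compute (3/5).
Reciprocity: 3 ≡ 3 and 5 ≡ 1 (mod 4), so (3/5) = +(5/3).
Reduce top mod 3: now compute (2/3).
Pull out 2: since 3 ≡ 3 (mod 8), (2/3) = -1.
Reached (1/3) = 1. Collecting the sign flips along the way, the symbol is -1.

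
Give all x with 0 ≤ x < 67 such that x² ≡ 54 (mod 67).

Since 67 ≡ 3 (mod 4), a square root of 54 is 54^((67+1)/4) = 54^17 mod 67.
Repeated squaring: 54^2≡35, 54^4≡19, 54^8≡26, 54^16≡6 (mod 67).
54^17 = 54^(16+1) ≡ 56 (mod 67).
Check: 56² = 3136 ≡ 54 (mod 67). The two roots are 11 and 56.

11, 56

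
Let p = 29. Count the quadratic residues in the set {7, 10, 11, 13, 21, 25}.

(7/29) = +1 → QR.
(10/29) = -1 → non-residue.
(11/29) = -1 → non-residue.
(13/29) = +1 → QR.
(21/29) = -1 → non-residue.
(25/29) = +1 → QR.
Total quadratic residues among the 6: 3.

3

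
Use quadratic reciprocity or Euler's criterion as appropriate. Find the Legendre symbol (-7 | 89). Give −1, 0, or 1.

-1

Euler's criterion: (-7/89) ≡ 82^44 (mod 89).
82^2 ≡ 49 (mod 89)
82^4 ≡ 87 (mod 89)
82^8 ≡ 4 (mod 89)
82^16 ≡ 16 (mod 89)
82^32 ≡ 78 (mod 89)
82^44 = 82^(32+8+4) ≡ 88 (mod 89).
Result is 88 ≡ −1, so (-7/89) = −1.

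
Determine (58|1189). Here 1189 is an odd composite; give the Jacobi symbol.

0

Pull out 2: since 1189 ≡ 5 (mod 8), (2/1189) = -1.
Reciprocity: 29 ≡ 1 and 1189 ≡ 1 (mod 4), so (29/1189) = +(1189/29).
Reduce top mod 29: now compute (0/29).
Top reduces to 0: gcd > 1, so the symbol is 0.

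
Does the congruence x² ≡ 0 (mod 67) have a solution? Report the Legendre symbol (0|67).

Top reduces to 0: gcd > 1, so the symbol is 0.

0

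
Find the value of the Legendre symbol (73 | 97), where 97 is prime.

Reciprocity: 73 ≡ 1 and 97 ≡ 1 (mod 4), so (73/97) = +(97/73).
Reduce top mod 73: now compute (24/73).
Pull out 2^3: since 73 ≡ 1 (mod 8), (2/73) = +1, so (2/73)^3 = +1.
Reciprocity: 3 ≡ 3 and 73 ≡ 1 (mod 4), so (3/73) = +(73/3).
Reduce top mod 3: now compute (1/3).
Reached (1/3) = 1. Collecting the sign flips along the way, the symbol is +1.

1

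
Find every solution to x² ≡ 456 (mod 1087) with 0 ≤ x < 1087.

Since 1087 ≡ 3 (mod 4), a square root of 456 is 456^((1087+1)/4) = 456^272 mod 1087.
Repeated squaring: 456^2≡319, 456^4≡670, 456^8≡1056, 456^16≡961, 456^32≡658, 456^64≡338, 456^128≡109, 456^256≡1011 (mod 1087).
456^272 = 456^(256+16) ≡ 880 (mod 1087).
Check: 880² = 774400 ≡ 456 (mod 1087). The two roots are 207 and 880.

207, 880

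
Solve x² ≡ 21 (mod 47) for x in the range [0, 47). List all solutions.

16, 31

Since 47 ≡ 3 (mod 4), a square root of 21 is 21^((47+1)/4) = 21^12 mod 47.
Repeated squaring: 21^2≡18, 21^4≡42, 21^8≡25 (mod 47).
21^12 = 21^(8+4) ≡ 16 (mod 47).
Check: 16² = 256 ≡ 21 (mod 47). The two roots are 16 and 31.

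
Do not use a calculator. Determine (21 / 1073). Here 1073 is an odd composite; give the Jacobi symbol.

-1

Reciprocity: 21 ≡ 1 and 1073 ≡ 1 (mod 4), so (21/1073) = +(1073/21).
Reduce top mod 21: now compute (2/21).
Pull out 2: since 21 ≡ 5 (mod 8), (2/21) = -1.
Reached (1/21) = 1. Collecting the sign flips along the way, the symbol is -1.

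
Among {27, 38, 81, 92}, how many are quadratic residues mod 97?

(27/97) = +1 → QR.
(38/97) = -1 → non-residue.
(81/97) = +1 → QR.
(92/97) = -1 → non-residue.
Total quadratic residues among the 4: 2.

2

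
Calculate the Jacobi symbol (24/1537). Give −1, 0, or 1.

1

Pull out 2^3: since 1537 ≡ 1 (mod 8), (2/1537) = +1, so (2/1537)^3 = +1.
Reciprocity: 3 ≡ 3 and 1537 ≡ 1 (mod 4), so (3/1537) = +(1537/3).
Reduce top mod 3: now compute (1/3).
Reached (1/3) = 1. Collecting the sign flips along the way, the symbol is +1.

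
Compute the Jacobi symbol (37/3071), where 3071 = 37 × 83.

Reciprocity: 37 ≡ 1 and 3071 ≡ 3 (mod 4), so (37/3071) = +(3071/37).
Reduce top mod 37: now compute (0/37).
Top reduces to 0: gcd > 1, so the symbol is 0.

0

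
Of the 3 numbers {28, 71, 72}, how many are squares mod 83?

(28/83) = +1 → QR.
(71/83) = -1 → non-residue.
(72/83) = -1 → non-residue.
Total quadratic residues among the 3: 1.

1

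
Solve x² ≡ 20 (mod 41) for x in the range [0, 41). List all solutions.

15, 26

41 ≡ 1 (mod 4), so we find a root by search.
Trying successive values, 15² = 225 ≡ 20 (mod 41). The other root is 41 − 15 = 26.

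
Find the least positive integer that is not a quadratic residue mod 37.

2

(2/37) = −1, so 2 is the smallest positive non-residue mod 37.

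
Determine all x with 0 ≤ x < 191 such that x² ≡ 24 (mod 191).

Since 191 ≡ 3 (mod 4), a square root of 24 is 24^((191+1)/4) = 24^48 mod 191.
Repeated squaring: 24^2≡3, 24^4≡9, 24^8≡81, 24^16≡67, 24^32≡96 (mod 191).
24^48 = 24^(32+16) ≡ 129 (mod 191).
Check: 129² = 16641 ≡ 24 (mod 191). The two roots are 62 and 129.

62, 129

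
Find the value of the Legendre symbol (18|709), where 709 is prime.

-1

Pull out 2: since 709 ≡ 5 (mod 8), (2/709) = -1.
Reciprocity: 9 ≡ 1 and 709 ≡ 1 (mod 4), so (9/709) = +(709/9).
Reduce top mod 9: now compute (7/9).
Reciprocity: 7 ≡ 3 and 9 ≡ 1 (mod 4), so (7/9) = +(9/7).
Reduce top mod 7: now compute (2/7).
Pull out 2: since 7 ≡ 7 (mod 8), (2/7) = +1.
Reached (1/7) = 1. Collecting the sign flips along the way, the symbol is -1.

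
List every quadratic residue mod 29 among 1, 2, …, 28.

1 4 5 6 7 9 13 16 20 22 23 24 25 28

Square k = 1,…,14 (k and 29−k give the same square):
1²=1, 2²=4, 3²=9, 4²=16, 5²=25, 6²≡7, 7²≡20, 8²≡6, 9²≡23, 10²≡13, 11²≡5, 12²≡28, 13²≡24, 14²≡22 (mod 29).
So the quadratic residues mod 29 are {1, 4, 5, 6, 7, 9, 13, 16, 20, 22, 23, 24, 25, 28}.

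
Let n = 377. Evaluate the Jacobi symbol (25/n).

Reciprocity: 25 ≡ 1 and 377 ≡ 1 (mod 4), so (25/377) = +(377/25).
Reduce top mod 25: now compute (2/25).
Pull out 2: since 25 ≡ 1 (mod 8), (2/25) = +1.
Reached (1/25) = 1. Collecting the sign flips along the way, the symbol is +1.

1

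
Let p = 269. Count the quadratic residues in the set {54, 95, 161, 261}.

(54/269) = +1 → QR.
(95/269) = -1 → non-residue.
(161/269) = -1 → non-residue.
(261/269) = -1 → non-residue.
Total quadratic residues among the 4: 1.

1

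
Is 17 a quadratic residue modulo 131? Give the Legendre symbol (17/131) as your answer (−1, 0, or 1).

Reciprocity: 17 ≡ 1 and 131 ≡ 3 (mod 4), so (17/131) = +(131/17).
Reduce top mod 17: now compute (12/17).
Pull out 2^2: since 17 ≡ 1 (mod 8), (2/17) = +1, so (2/17)^2 = +1.
Reciprocity: 3 ≡ 3 and 17 ≡ 1 (mod 4), so (3/17) = +(17/3).
Reduce top mod 3: now compute (2/3).
Pull out 2: since 3 ≡ 3 (mod 8), (2/3) = -1.
Reached (1/3) = 1. Collecting the sign flips along the way, the symbol is -1.

-1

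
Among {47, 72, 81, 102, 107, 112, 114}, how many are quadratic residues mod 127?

(47/127) = +1 → QR.
(72/127) = +1 → QR.
(81/127) = +1 → QR.
(102/127) = -1 → non-residue.
(107/127) = +1 → QR.
(112/127) = -1 → non-residue.
(114/127) = -1 → non-residue.
Total quadratic residues among the 7: 4.

4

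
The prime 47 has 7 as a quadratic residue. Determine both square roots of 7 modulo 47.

17, 30

Since 47 ≡ 3 (mod 4), a square root of 7 is 7^((47+1)/4) = 7^12 mod 47.
Repeated squaring: 7^2≡2, 7^4≡4, 7^8≡16 (mod 47).
7^12 = 7^(8+4) ≡ 17 (mod 47).
Check: 17² = 289 ≡ 7 (mod 47). The two roots are 17 and 30.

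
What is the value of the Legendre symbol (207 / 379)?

1

Reciprocity: 207 ≡ 3 and 379 ≡ 3 (mod 4), so (207/379) = −(379/207).
Reduce top mod 207: now compute (172/207).
Pull out 2^2: since 207 ≡ 7 (mod 8), (2/207) = +1, so (2/207)^2 = +1.
Reciprocity: 43 ≡ 3 and 207 ≡ 3 (mod 4), so (43/207) = −(207/43).
Reduce top mod 43: now compute (35/43).
Reciprocity: 35 ≡ 3 and 43 ≡ 3 (mod 4), so (35/43) = −(43/35).
Reduce top mod 35: now compute (8/35).
Pull out 2^3: since 35 ≡ 3 (mod 8), (2/35) = -1, so (2/35)^3 = -1.
Reached (1/35) = 1. Collecting the sign flips along the way, the symbol is +1.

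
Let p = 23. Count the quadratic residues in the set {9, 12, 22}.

(9/23) = +1 → QR.
(12/23) = +1 → QR.
(22/23) = -1 → non-residue.
Total quadratic residues among the 3: 2.

2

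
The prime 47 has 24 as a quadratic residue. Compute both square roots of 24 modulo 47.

Since 47 ≡ 3 (mod 4), a square root of 24 is 24^((47+1)/4) = 24^12 mod 47.
Repeated squaring: 24^2≡12, 24^4≡3, 24^8≡9 (mod 47).
24^12 = 24^(8+4) ≡ 27 (mod 47).
Check: 27² = 729 ≡ 24 (mod 47). The two roots are 20 and 27.

20, 27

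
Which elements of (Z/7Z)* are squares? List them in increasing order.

Square k = 1,…,3 (k and 7−k give the same square):
1²=1, 2²=4, 3²≡2 (mod 7).
So the quadratic residues mod 7 are {1, 2, 4}.

1, 2, 4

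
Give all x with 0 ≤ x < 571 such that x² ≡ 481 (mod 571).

167, 404

Since 571 ≡ 3 (mod 4), a square root of 481 is 481^((571+1)/4) = 481^143 mod 571.
Repeated squaring: 481^2≡106, 481^4≡387, 481^8≡167, 481^16≡481, 481^32≡106, 481^64≡387, 481^128≡167 (mod 571).
481^143 = 481^(128+8+4+2+1) ≡ 167 (mod 571).
Check: 167² = 27889 ≡ 481 (mod 571). The two roots are 167 and 404.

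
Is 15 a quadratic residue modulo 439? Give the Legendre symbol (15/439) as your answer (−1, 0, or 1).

-1

Reciprocity: 15 ≡ 3 and 439 ≡ 3 (mod 4), so (15/439) = −(439/15).
Reduce top mod 15: now compute (4/15).
Pull out 2^2: since 15 ≡ 7 (mod 8), (2/15) = +1, so (2/15)^2 = +1.
Reached (1/15) = 1. Collecting the sign flips along the way, the symbol is -1.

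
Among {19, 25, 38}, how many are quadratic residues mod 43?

(19/43) = -1 → non-residue.
(25/43) = +1 → QR.
(38/43) = +1 → QR.
Total quadratic residues among the 3: 2.

2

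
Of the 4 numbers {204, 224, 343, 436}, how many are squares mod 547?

(204/547) = +1 → QR.
(224/547) = +1 → QR.
(343/547) = -1 → non-residue.
(436/547) = -1 → non-residue.
Total quadratic residues among the 4: 2.

2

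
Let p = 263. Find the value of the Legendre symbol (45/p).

-1

Euler's criterion: (45/263) ≡ 45^131 (mod 263).
45^2 ≡ 184 (mod 263)
45^4 ≡ 192 (mod 263)
45^8 ≡ 44 (mod 263)
45^16 ≡ 95 (mod 263)
45^32 ≡ 83 (mod 263)
45^64 ≡ 51 (mod 263)
45^128 ≡ 234 (mod 263)
45^131 = 45^(128+2+1) ≡ 262 (mod 263).
Result is 262 ≡ −1, so (45/263) = −1.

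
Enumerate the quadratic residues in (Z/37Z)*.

Square k = 1,…,18 (k and 37−k give the same square):
1²=1, 2²=4, 3²=9, 4²=16, 5²=25, 6²=36, 7²≡12, 8²≡27, 9²≡7, 10²≡26, 11²≡10, 12²≡33, 13²≡21, 14²≡11, 15²≡3, 16²≡34, 17²≡30, 18²≡28 (mod 37).
So the quadratic residues mod 37 are {1, 3, 4, 7, 9, 10, 11, 12, 16, 21, 25, 26, 27, 28, 30, 33, 34, 36}.

1,3,4,7,9,10,11,12,16,21,25,26,27,28,30,33,34,36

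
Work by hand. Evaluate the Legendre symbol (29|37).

Reciprocity: 29 ≡ 1 and 37 ≡ 1 (mod 4), so (29/37) = +(37/29).
Reduce top mod 29: now compute (8/29).
Pull out 2^3: since 29 ≡ 5 (mod 8), (2/29) = -1, so (2/29)^3 = -1.
Reached (1/29) = 1. Collecting the sign flips along the way, the symbol is -1.

-1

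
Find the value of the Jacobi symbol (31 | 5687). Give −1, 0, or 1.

-1

Reciprocity: 31 ≡ 3 and 5687 ≡ 3 (mod 4), so (31/5687) = −(5687/31).
Reduce top mod 31: now compute (14/31).
Pull out 2: since 31 ≡ 7 (mod 8), (2/31) = +1.
Reciprocity: 7 ≡ 3 and 31 ≡ 3 (mod 4), so (7/31) = −(31/7).
Reduce top mod 7: now compute (3/7).
Reciprocity: 3 ≡ 3 and 7 ≡ 3 (mod 4), so (3/7) = −(7/3).
Reduce top mod 3: now compute (1/3).
Reached (1/3) = 1. Collecting the sign flips along the way, the symbol is -1.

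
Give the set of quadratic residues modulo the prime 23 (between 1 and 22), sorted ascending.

Square k = 1,…,11 (k and 23−k give the same square):
1²=1, 2²=4, 3²=9, 4²=16, 5²≡2, 6²≡13, 7²≡3, 8²≡18, 9²≡12, 10²≡8, 11²≡6 (mod 23).
So the quadratic residues mod 23 are {1, 2, 3, 4, 6, 8, 9, 12, 13, 16, 18}.

1,2,3,4,6,8,9,12,13,16,18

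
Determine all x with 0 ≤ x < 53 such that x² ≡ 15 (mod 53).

53 ≡ 1 (mod 4), so we find a root by search.
Trying successive values, 11² = 121 ≡ 15 (mod 53). The other root is 53 − 11 = 42.

11, 42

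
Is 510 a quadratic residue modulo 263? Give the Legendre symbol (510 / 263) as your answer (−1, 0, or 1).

-1

Euler's criterion: (510/263) ≡ 247^131 (mod 263).
247^2 ≡ 256 (mod 263)
247^4 ≡ 49 (mod 263)
247^8 ≡ 34 (mod 263)
247^16 ≡ 104 (mod 263)
247^32 ≡ 33 (mod 263)
247^64 ≡ 37 (mod 263)
247^128 ≡ 54 (mod 263)
247^131 = 247^(128+2+1) ≡ 262 (mod 263).
Result is 262 ≡ −1, so (510/263) = −1.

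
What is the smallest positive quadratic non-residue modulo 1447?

(2/1447) = +1, so 2 is a residue.
(3/1447) = −1, so 3 is the smallest positive non-residue mod 1447.

3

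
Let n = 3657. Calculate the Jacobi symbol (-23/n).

First reduce: -23 ≡ 3634 (mod 3657).
Pull out 2: since 3657 ≡ 1 (mod 8), (2/3657) = +1.
Reciprocity: 1817 ≡ 1 and 3657 ≡ 1 (mod 4), so (1817/3657) = +(3657/1817).
Reduce top mod 1817: now compute (23/1817).
Reciprocity: 23 ≡ 3 and 1817 ≡ 1 (mod 4), so (23/1817) = +(1817/23).
Reduce top mod 23: now compute (0/23).
Top reduces to 0: gcd > 1, so the symbol is 0.

0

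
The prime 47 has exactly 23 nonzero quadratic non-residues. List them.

Square k = 1,…,23 (k and 47−k give the same square):
1²=1, 2²=4, 3²=9, 4²=16, 5²=25, 6²=36, 7²≡2, 8²≡17, 9²≡34, 10²≡6, 11²≡27, 12²≡3, 13²≡28, 14²≡8, 15²≡37, 16²≡21, 17²≡7, 18²≡42, 19²≡32, 20²≡24, 21²≡18, 22²≡14, 23²≡12 (mod 47).
The residues are {1, 2, 3, 4, 6, 7, 8, 9, 12, 14, 16, 17, 18, 21, 24, 25, 27, 28, 32, 34, 36, 37, 42}; the non-residues are the remaining 23 nonzero classes.

5, 10, 11, 13, 15, 19, 20, 22, 23, 26, 29, 30, 31, 33, 35, 38, 39, 40, 41, 43, 44, 45, 46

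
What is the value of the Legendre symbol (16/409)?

1

Euler's criterion: (16/409) ≡ 16^204 (mod 409).
16^2 ≡ 256 (mod 409)
16^4 ≡ 96 (mod 409)
16^8 ≡ 218 (mod 409)
16^16 ≡ 80 (mod 409)
16^32 ≡ 265 (mod 409)
16^64 ≡ 286 (mod 409)
16^128 ≡ 405 (mod 409)
16^204 = 16^(128+64+8+4) ≡ 1 (mod 409).
Result is 1, so (16/409) = 1.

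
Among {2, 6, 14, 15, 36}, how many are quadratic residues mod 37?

(2/37) = -1 → non-residue.
(6/37) = -1 → non-residue.
(14/37) = -1 → non-residue.
(15/37) = -1 → non-residue.
(36/37) = +1 → QR.
Total quadratic residues among the 5: 1.

1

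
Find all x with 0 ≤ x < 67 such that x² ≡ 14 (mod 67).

Since 67 ≡ 3 (mod 4), a square root of 14 is 14^((67+1)/4) = 14^17 mod 67.
Repeated squaring: 14^2≡62, 14^4≡25, 14^8≡22, 14^16≡15 (mod 67).
14^17 = 14^(16+1) ≡ 9 (mod 67).
Check: 9² = 81 ≡ 14 (mod 67). The two roots are 9 and 58.

9, 58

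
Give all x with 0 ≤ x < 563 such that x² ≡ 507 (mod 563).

Since 563 ≡ 3 (mod 4), a square root of 507 is 507^((563+1)/4) = 507^141 mod 563.
Repeated squaring: 507^2≡321, 507^4≡12, 507^8≡144, 507^16≡468, 507^32≡17, 507^64≡289, 507^128≡197 (mod 563).
507^141 = 507^(128+8+4+1) ≡ 447 (mod 563).
Check: 447² = 199809 ≡ 507 (mod 563). The two roots are 116 and 447.

116, 447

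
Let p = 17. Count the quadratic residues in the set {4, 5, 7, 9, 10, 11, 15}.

(4/17) = +1 → QR.
(5/17) = -1 → non-residue.
(7/17) = -1 → non-residue.
(9/17) = +1 → QR.
(10/17) = -1 → non-residue.
(11/17) = -1 → non-residue.
(15/17) = +1 → QR.
Total quadratic residues among the 7: 3.

3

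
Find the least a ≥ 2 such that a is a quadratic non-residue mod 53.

(2/53) = −1, so 2 is the smallest positive non-residue mod 53.

2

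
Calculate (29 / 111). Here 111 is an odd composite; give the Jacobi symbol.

1

Reciprocity: 29 ≡ 1 and 111 ≡ 3 (mod 4), so (29/111) = +(111/29).
Reduce top mod 29: now compute (24/29).
Pull out 2^3: since 29 ≡ 5 (mod 8), (2/29) = -1, so (2/29)^3 = -1.
Reciprocity: 3 ≡ 3 and 29 ≡ 1 (mod 4), so (3/29) = +(29/3).
Reduce top mod 3: now compute (2/3).
Pull out 2: since 3 ≡ 3 (mod 8), (2/3) = -1.
Reached (1/3) = 1. Collecting the sign flips along the way, the symbol is +1.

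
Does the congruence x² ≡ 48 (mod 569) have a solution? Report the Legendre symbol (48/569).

-1

Pull out 2^4: since 569 ≡ 1 (mod 8), (2/569) = +1, so (2/569)^4 = +1.
Reciprocity: 3 ≡ 3 and 569 ≡ 1 (mod 4), so (3/569) = +(569/3).
Reduce top mod 3: now compute (2/3).
Pull out 2: since 3 ≡ 3 (mod 8), (2/3) = -1.
Reached (1/3) = 1. Collecting the sign flips along the way, the symbol is -1.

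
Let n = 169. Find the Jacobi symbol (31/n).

Reciprocity: 31 ≡ 3 and 169 ≡ 1 (mod 4), so (31/169) = +(169/31).
Reduce top mod 31: now compute (14/31).
Pull out 2: since 31 ≡ 7 (mod 8), (2/31) = +1.
Reciprocity: 7 ≡ 3 and 31 ≡ 3 (mod 4), so (7/31) = −(31/7).
Reduce top mod 7: now compute (3/7).
Reciprocity: 3 ≡ 3 and 7 ≡ 3 (mod 4), so (3/7) = −(7/3).
Reduce top mod 3: now compute (1/3).
Reached (1/3) = 1. Collecting the sign flips along the way, the symbol is +1.

1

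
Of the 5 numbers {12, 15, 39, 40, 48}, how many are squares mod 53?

2

(12/53) = -1 → non-residue.
(15/53) = +1 → QR.
(39/53) = -1 → non-residue.
(40/53) = +1 → QR.
(48/53) = -1 → non-residue.
Total quadratic residues among the 5: 2.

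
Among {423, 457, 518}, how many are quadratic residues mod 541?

3

(423/541) = +1 → QR.
(457/541) = +1 → QR.
(518/541) = +1 → QR.
Total quadratic residues among the 3: 3.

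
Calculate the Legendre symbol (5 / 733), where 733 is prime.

Reciprocity: 5 ≡ 1 and 733 ≡ 1 (mod 4), so (5/733) = +(733/5).
Reduce top mod 5: now compute (3/5).
Reciprocity: 3 ≡ 3 and 5 ≡ 1 (mod 4), so (3/5) = +(5/3).
Reduce top mod 3: now compute (2/3).
Pull out 2: since 3 ≡ 3 (mod 8), (2/3) = -1.
Reached (1/3) = 1. Collecting the sign flips along the way, the symbol is -1.

-1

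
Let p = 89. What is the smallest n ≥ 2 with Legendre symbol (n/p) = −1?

3

(2/89) = +1, so 2 is a residue.
(3/89) = −1, so 3 is the smallest positive non-residue mod 89.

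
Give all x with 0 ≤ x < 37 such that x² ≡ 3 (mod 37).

37 ≡ 1 (mod 4), so we find a root by search.
Trying successive values, 15² = 225 ≡ 3 (mod 37). The other root is 37 − 15 = 22.

15, 22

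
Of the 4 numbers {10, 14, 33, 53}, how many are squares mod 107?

(10/107) = +1 → QR.
(14/107) = +1 → QR.
(33/107) = +1 → QR.
(53/107) = +1 → QR.
Total quadratic residues among the 4: 4.

4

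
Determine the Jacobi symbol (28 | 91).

0

Pull out 2^2: since 91 ≡ 3 (mod 8), (2/91) = -1, so (2/91)^2 = +1.
Reciprocity: 7 ≡ 3 and 91 ≡ 3 (mod 4), so (7/91) = −(91/7).
Reduce top mod 7: now compute (0/7).
Top reduces to 0: gcd > 1, so the symbol is 0.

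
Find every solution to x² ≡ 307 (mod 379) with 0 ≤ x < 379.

Since 379 ≡ 3 (mod 4), a square root of 307 is 307^((379+1)/4) = 307^95 mod 379.
Repeated squaring: 307^2≡257, 307^4≡103, 307^8≡376, 307^16≡9, 307^32≡81, 307^64≡118 (mod 379).
307^95 = 307^(64+16+8+4+2+1) ≡ 341 (mod 379).
Check: 341² = 116281 ≡ 307 (mod 379). The two roots are 38 and 341.

38, 341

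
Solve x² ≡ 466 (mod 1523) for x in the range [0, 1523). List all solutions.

Since 1523 ≡ 3 (mod 4), a square root of 466 is 466^((1523+1)/4) = 466^381 mod 1523.
Repeated squaring: 466^2≡890, 466^4≡140, 466^8≡1324, 466^16≡3, 466^32≡9, 466^64≡81, 466^128≡469, 466^256≡649 (mod 1523).
466^381 = 466^(256+64+32+16+8+4+1) ≡ 1425 (mod 1523).
Check: 1425² = 2030625 ≡ 466 (mod 1523). The two roots are 98 and 1425.

98, 1425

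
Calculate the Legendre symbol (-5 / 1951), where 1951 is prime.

First reduce: -5 ≡ 1946 (mod 1951).
Pull out 2: since 1951 ≡ 7 (mod 8), (2/1951) = +1.
Reciprocity: 973 ≡ 1 and 1951 ≡ 3 (mod 4), so (973/1951) = +(1951/973).
Reduce top mod 973: now compute (5/973).
Reciprocity: 5 ≡ 1 and 973 ≡ 1 (mod 4), so (5/973) = +(973/5).
Reduce top mod 5: now compute (3/5).
Reciprocity: 3 ≡ 3 and 5 ≡ 1 (mod 4), so (3/5) = +(5/3).
Reduce top mod 3: now compute (2/3).
Pull out 2: since 3 ≡ 3 (mod 8), (2/3) = -1.
Reached (1/3) = 1. Collecting the sign flips along the way, the symbol is -1.

-1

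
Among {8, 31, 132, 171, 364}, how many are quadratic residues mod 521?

(8/521) = +1 → QR.
(31/521) = +1 → QR.
(132/521) = -1 → non-residue.
(171/521) = -1 → non-residue.
(364/521) = -1 → non-residue.
Total quadratic residues among the 5: 2.

2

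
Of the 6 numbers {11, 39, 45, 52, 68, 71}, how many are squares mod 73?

1

(11/73) = -1 → non-residue.
(39/73) = -1 → non-residue.
(45/73) = -1 → non-residue.
(52/73) = -1 → non-residue.
(68/73) = -1 → non-residue.
(71/73) = +1 → QR.
Total quadratic residues among the 6: 1.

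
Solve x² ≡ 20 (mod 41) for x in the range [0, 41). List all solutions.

41 ≡ 1 (mod 4), so we find a root by search.
Trying successive values, 15² = 225 ≡ 20 (mod 41). The other root is 41 − 15 = 26.

15, 26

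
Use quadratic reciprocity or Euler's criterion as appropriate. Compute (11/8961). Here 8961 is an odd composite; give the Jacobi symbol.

-1

Reciprocity: 11 ≡ 3 and 8961 ≡ 1 (mod 4), so (11/8961) = +(8961/11).
Reduce top mod 11: now compute (7/11).
Reciprocity: 7 ≡ 3 and 11 ≡ 3 (mod 4), so (7/11) = −(11/7).
Reduce top mod 7: now compute (4/7).
Pull out 2^2: since 7 ≡ 7 (mod 8), (2/7) = +1, so (2/7)^2 = +1.
Reached (1/7) = 1. Collecting the sign flips along the way, the symbol is -1.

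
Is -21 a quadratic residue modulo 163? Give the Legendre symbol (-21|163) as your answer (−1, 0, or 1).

Euler's criterion: (-21/163) ≡ 142^81 (mod 163).
142^2 ≡ 115 (mod 163)
142^4 ≡ 22 (mod 163)
142^8 ≡ 158 (mod 163)
142^16 ≡ 25 (mod 163)
142^32 ≡ 136 (mod 163)
142^64 ≡ 77 (mod 163)
142^81 = 142^(64+16+1) ≡ 162 (mod 163).
Result is 162 ≡ −1, so (-21/163) = −1.

-1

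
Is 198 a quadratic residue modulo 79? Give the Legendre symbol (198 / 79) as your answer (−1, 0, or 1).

1

First reduce: 198 ≡ 40 (mod 79).
Pull out 2^3: since 79 ≡ 7 (mod 8), (2/79) = +1, so (2/79)^3 = +1.
Reciprocity: 5 ≡ 1 and 79 ≡ 3 (mod 4), so (5/79) = +(79/5).
Reduce top mod 5: now compute (4/5).
Pull out 2^2: since 5 ≡ 5 (mod 8), (2/5) = -1, so (2/5)^2 = +1.
Reached (1/5) = 1. Collecting the sign flips along the way, the symbol is +1.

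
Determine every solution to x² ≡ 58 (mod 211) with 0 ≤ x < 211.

Since 211 ≡ 3 (mod 4), a square root of 58 is 58^((211+1)/4) = 58^53 mod 211.
Repeated squaring: 58^2≡199, 58^4≡144, 58^8≡58, 58^16≡199, 58^32≡144 (mod 211).
58^53 = 58^(32+16+4+1) ≡ 144 (mod 211).
Check: 144² = 20736 ≡ 58 (mod 211). The two roots are 67 and 144.

67, 144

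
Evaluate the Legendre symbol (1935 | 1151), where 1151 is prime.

First reduce: 1935 ≡ 784 (mod 1151).
Pull out 2^4: since 1151 ≡ 7 (mod 8), (2/1151) = +1, so (2/1151)^4 = +1.
Reciprocity: 49 ≡ 1 and 1151 ≡ 3 (mod 4), so (49/1151) = +(1151/49).
Reduce top mod 49: now compute (24/49).
Pull out 2^3: since 49 ≡ 1 (mod 8), (2/49) = +1, so (2/49)^3 = +1.
Reciprocity: 3 ≡ 3 and 49 ≡ 1 (mod 4), so (3/49) = +(49/3).
Reduce top mod 3: now compute (1/3).
Reached (1/3) = 1. Collecting the sign flips along the way, the symbol is +1.

1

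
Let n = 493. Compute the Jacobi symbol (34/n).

Pull out 2: since 493 ≡ 5 (mod 8), (2/493) = -1.
Reciprocity: 17 ≡ 1 and 493 ≡ 1 (mod 4), so (17/493) = +(493/17).
Reduce top mod 17: now compute (0/17).
Top reduces to 0: gcd > 1, so the symbol is 0.

0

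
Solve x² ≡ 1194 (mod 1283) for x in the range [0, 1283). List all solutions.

Since 1283 ≡ 3 (mod 4), a square root of 1194 is 1194^((1283+1)/4) = 1194^321 mod 1283.
Repeated squaring: 1194^2≡223, 1194^4≡975, 1194^8≡1205, 1194^16≡952, 1194^32≡506, 1194^64≡719, 1194^128≡1195, 1194^256≡46 (mod 1283).
1194^321 = 1194^(256+64+1) ≡ 899 (mod 1283).
Check: 899² = 808201 ≡ 1194 (mod 1283). The two roots are 384 and 899.

384, 899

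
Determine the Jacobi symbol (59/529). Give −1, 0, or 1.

Reciprocity: 59 ≡ 3 and 529 ≡ 1 (mod 4), so (59/529) = +(529/59).
Reduce top mod 59: now compute (57/59).
Reciprocity: 57 ≡ 1 and 59 ≡ 3 (mod 4), so (57/59) = +(59/57).
Reduce top mod 57: now compute (2/57).
Pull out 2: since 57 ≡ 1 (mod 8), (2/57) = +1.
Reached (1/57) = 1. Collecting the sign flips along the way, the symbol is +1.

1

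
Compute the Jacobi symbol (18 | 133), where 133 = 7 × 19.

Pull out 2: since 133 ≡ 5 (mod 8), (2/133) = -1.
Reciprocity: 9 ≡ 1 and 133 ≡ 1 (mod 4), so (9/133) = +(133/9).
Reduce top mod 9: now compute (7/9).
Reciprocity: 7 ≡ 3 and 9 ≡ 1 (mod 4), so (7/9) = +(9/7).
Reduce top mod 7: now compute (2/7).
Pull out 2: since 7 ≡ 7 (mod 8), (2/7) = +1.
Reached (1/7) = 1. Collecting the sign flips along the way, the symbol is -1.

-1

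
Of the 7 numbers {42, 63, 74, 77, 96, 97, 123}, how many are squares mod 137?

(42/137) = -1 → non-residue.
(63/137) = +1 → QR.
(74/137) = +1 → QR.
(77/137) = +1 → QR.
(96/137) = -1 → non-residue.
(97/137) = -1 → non-residue.
(123/137) = +1 → QR.
Total quadratic residues among the 7: 4.

4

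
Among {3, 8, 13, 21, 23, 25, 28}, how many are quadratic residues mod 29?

(3/29) = -1 → non-residue.
(8/29) = -1 → non-residue.
(13/29) = +1 → QR.
(21/29) = -1 → non-residue.
(23/29) = +1 → QR.
(25/29) = +1 → QR.
(28/29) = +1 → QR.
Total quadratic residues among the 7: 4.

4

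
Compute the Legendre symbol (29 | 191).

Euler's criterion: (29/191) ≡ 29^95 (mod 191).
29^2 ≡ 77 (mod 191)
29^4 ≡ 8 (mod 191)
29^8 ≡ 64 (mod 191)
29^16 ≡ 85 (mod 191)
29^32 ≡ 158 (mod 191)
29^64 ≡ 134 (mod 191)
29^95 = 29^(64+16+8+4+2+1) ≡ 190 (mod 191).
Result is 190 ≡ −1, so (29/191) = −1.

-1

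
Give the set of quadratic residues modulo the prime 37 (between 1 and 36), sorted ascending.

Square k = 1,…,18 (k and 37−k give the same square):
1²=1, 2²=4, 3²=9, 4²=16, 5²=25, 6²=36, 7²≡12, 8²≡27, 9²≡7, 10²≡26, 11²≡10, 12²≡33, 13²≡21, 14²≡11, 15²≡3, 16²≡34, 17²≡30, 18²≡28 (mod 37).
So the quadratic residues mod 37 are {1, 3, 4, 7, 9, 10, 11, 12, 16, 21, 25, 26, 27, 28, 30, 33, 34, 36}.

1, 3, 4, 7, 9, 10, 11, 12, 16, 21, 25, 26, 27, 28, 30, 33, 34, 36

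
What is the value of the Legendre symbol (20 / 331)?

1

Pull out 2^2: since 331 ≡ 3 (mod 8), (2/331) = -1, so (2/331)^2 = +1.
Reciprocity: 5 ≡ 1 and 331 ≡ 3 (mod 4), so (5/331) = +(331/5).
Reduce top mod 5: now compute (1/5).
Reached (1/5) = 1. Collecting the sign flips along the way, the symbol is +1.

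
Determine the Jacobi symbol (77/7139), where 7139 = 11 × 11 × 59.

0

Reciprocity: 77 ≡ 1 and 7139 ≡ 3 (mod 4), so (77/7139) = +(7139/77).
Reduce top mod 77: now compute (55/77).
Reciprocity: 55 ≡ 3 and 77 ≡ 1 (mod 4), so (55/77) = +(77/55).
Reduce top mod 55: now compute (22/55).
Pull out 2: since 55 ≡ 7 (mod 8), (2/55) = +1.
Reciprocity: 11 ≡ 3 and 55 ≡ 3 (mod 4), so (11/55) = −(55/11).
Reduce top mod 11: now compute (0/11).
Top reduces to 0: gcd > 1, so the symbol is 0.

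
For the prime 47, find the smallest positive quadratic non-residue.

(2/47) = +1, so 2 is a residue.
(3/47) = +1, so 3 is a residue.
(4/47) = +1, so 4 is a residue.
(5/47) = −1, so 5 is the smallest positive non-residue mod 47.

5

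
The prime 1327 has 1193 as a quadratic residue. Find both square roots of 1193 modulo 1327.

Since 1327 ≡ 3 (mod 4), a square root of 1193 is 1193^((1327+1)/4) = 1193^332 mod 1327.
Repeated squaring: 1193^2≡705, 1193^4≡727, 1193^8≡383, 1193^16≡719, 1193^32≡758, 1193^64≡1300, 1193^128≡729, 1193^256≡641 (mod 1327).
1193^332 = 1193^(256+64+8+4) ≡ 881 (mod 1327).
Check: 881² = 776161 ≡ 1193 (mod 1327). The two roots are 446 and 881.

446, 881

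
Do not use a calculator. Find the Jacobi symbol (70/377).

Pull out 2: since 377 ≡ 1 (mod 8), (2/377) = +1.
Reciprocity: 35 ≡ 3 and 377 ≡ 1 (mod 4), so (35/377) = +(377/35).
Reduce top mod 35: now compute (27/35).
Reciprocity: 27 ≡ 3 and 35 ≡ 3 (mod 4), so (27/35) = −(35/27).
Reduce top mod 27: now compute (8/27).
Pull out 2^3: since 27 ≡ 3 (mod 8), (2/27) = -1, so (2/27)^3 = -1.
Reached (1/27) = 1. Collecting the sign flips along the way, the symbol is +1.

1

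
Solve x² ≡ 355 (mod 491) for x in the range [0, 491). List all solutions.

Since 491 ≡ 3 (mod 4), a square root of 355 is 355^((491+1)/4) = 355^123 mod 491.
Repeated squaring: 355^2≡329, 355^4≡221, 355^8≡232, 355^16≡305, 355^32≡226, 355^64≡12 (mod 491).
355^123 = 355^(64+32+16+8+2+1) ≡ 181 (mod 491).
Check: 181² = 32761 ≡ 355 (mod 491). The two roots are 181 and 310.

181, 310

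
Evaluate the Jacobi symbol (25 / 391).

Reciprocity: 25 ≡ 1 and 391 ≡ 3 (mod 4), so (25/391) = +(391/25).
Reduce top mod 25: now compute (16/25).
Pull out 2^4: since 25 ≡ 1 (mod 8), (2/25) = +1, so (2/25)^4 = +1.
Reached (1/25) = 1. Collecting the sign flips along the way, the symbol is +1.

1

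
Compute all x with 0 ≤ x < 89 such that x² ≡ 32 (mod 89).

11, 78

89 ≡ 1 (mod 4), so we find a root by search.
Trying successive values, 11² = 121 ≡ 32 (mod 89). The other root is 89 − 11 = 78.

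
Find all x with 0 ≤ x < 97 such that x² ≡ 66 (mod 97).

97 ≡ 1 (mod 4), so we find a root by search.
Trying successive values, 39² = 1521 ≡ 66 (mod 97). The other root is 97 − 39 = 58.

39, 58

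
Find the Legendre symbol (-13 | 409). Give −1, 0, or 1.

-1

Euler's criterion: (-13/409) ≡ 396^204 (mod 409).
396^2 ≡ 169 (mod 409)
396^4 ≡ 340 (mod 409)
396^8 ≡ 262 (mod 409)
396^16 ≡ 341 (mod 409)
396^32 ≡ 125 (mod 409)
396^64 ≡ 83 (mod 409)
396^128 ≡ 345 (mod 409)
396^204 = 396^(128+64+8+4) ≡ 408 (mod 409).
Result is 408 ≡ −1, so (-13/409) = −1.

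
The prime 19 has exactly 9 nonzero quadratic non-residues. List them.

Square k = 1,…,9 (k and 19−k give the same square):
1²=1, 2²=4, 3²=9, 4²=16, 5²≡6, 6²≡17, 7²≡11, 8²≡7, 9²≡5 (mod 19).
The residues are {1, 4, 5, 6, 7, 9, 11, 16, 17}; the non-residues are the remaining 9 nonzero classes.

2 3 8 10 12 13 14 15 18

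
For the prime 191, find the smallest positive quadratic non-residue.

(2/191) = +1, so 2 is a residue.
(3/191) = +1, so 3 is a residue.
(4/191) = +1, so 4 is a residue.
(5/191) = +1, so 5 is a residue.
(6/191) = +1, so 6 is a residue.
(7/191) = −1, so 7 is the smallest positive non-residue mod 191.

7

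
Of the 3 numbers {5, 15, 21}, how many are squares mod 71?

2

(5/71) = +1 → QR.
(15/71) = +1 → QR.
(21/71) = -1 → non-residue.
Total quadratic residues among the 3: 2.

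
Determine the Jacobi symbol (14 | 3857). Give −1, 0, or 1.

Pull out 2: since 3857 ≡ 1 (mod 8), (2/3857) = +1.
Reciprocity: 7 ≡ 3 and 3857 ≡ 1 (mod 4), so (7/3857) = +(3857/7).
Reduce top mod 7: now compute (0/7).
Top reduces to 0: gcd > 1, so the symbol is 0.

0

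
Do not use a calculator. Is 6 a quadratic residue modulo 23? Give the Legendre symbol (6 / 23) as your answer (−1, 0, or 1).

1

Euler's criterion: (6/23) ≡ 6^11 (mod 23).
6^2 ≡ 13 (mod 23)
6^4 ≡ 8 (mod 23)
6^8 ≡ 18 (mod 23)
6^11 = 6^(8+2+1) ≡ 1 (mod 23).
Result is 1, so (6/23) = 1.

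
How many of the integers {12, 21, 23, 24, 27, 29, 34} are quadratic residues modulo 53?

(12/53) = -1 → non-residue.
(21/53) = -1 → non-residue.
(23/53) = -1 → non-residue.
(24/53) = +1 → QR.
(27/53) = -1 → non-residue.
(29/53) = +1 → QR.
(34/53) = -1 → non-residue.
Total quadratic residues among the 7: 2.

2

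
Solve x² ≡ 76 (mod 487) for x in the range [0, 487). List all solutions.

Since 487 ≡ 3 (mod 4), a square root of 76 is 76^((487+1)/4) = 76^122 mod 487.
Repeated squaring: 76^2≡419, 76^4≡241, 76^8≡128, 76^16≡313, 76^32≡82, 76^64≡393 (mod 487).
76^122 = 76^(64+32+16+8+2) ≡ 115 (mod 487).
Check: 115² = 13225 ≡ 76 (mod 487). The two roots are 115 and 372.

115, 372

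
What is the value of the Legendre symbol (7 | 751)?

-1

Reciprocity: 7 ≡ 3 and 751 ≡ 3 (mod 4), so (7/751) = −(751/7).
Reduce top mod 7: now compute (2/7).
Pull out 2: since 7 ≡ 7 (mod 8), (2/7) = +1.
Reached (1/7) = 1. Collecting the sign flips along the way, the symbol is -1.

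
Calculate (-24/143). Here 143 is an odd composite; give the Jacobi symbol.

First reduce: -24 ≡ 119 (mod 143).
Reciprocity: 119 ≡ 3 and 143 ≡ 3 (mod 4), so (119/143) = −(143/119).
Reduce top mod 119: now compute (24/119).
Pull out 2^3: since 119 ≡ 7 (mod 8), (2/119) = +1, so (2/119)^3 = +1.
Reciprocity: 3 ≡ 3 and 119 ≡ 3 (mod 4), so (3/119) = −(119/3).
Reduce top mod 3: now compute (2/3).
Pull out 2: since 3 ≡ 3 (mod 8), (2/3) = -1.
Reached (1/3) = 1. Collecting the sign flips along the way, the symbol is -1.

-1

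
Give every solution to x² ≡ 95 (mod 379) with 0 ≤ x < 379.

189, 190

Since 379 ≡ 3 (mod 4), a square root of 95 is 95^((379+1)/4) = 95^95 mod 379.
Repeated squaring: 95^2≡308, 95^4≡114, 95^8≡110, 95^16≡351, 95^32≡26, 95^64≡297 (mod 379).
95^95 = 95^(64+16+8+4+2+1) ≡ 189 (mod 379).
Check: 189² = 35721 ≡ 95 (mod 379). The two roots are 189 and 190.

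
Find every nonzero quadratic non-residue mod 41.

Square k = 1,…,20 (k and 41−k give the same square):
1²=1, 2²=4, 3²=9, 4²=16, 5²=25, 6²=36, 7²≡8, 8²≡23, 9²≡40, 10²≡18, 11²≡39, 12²≡21, 13²≡5, 14²≡32, 15²≡20, 16²≡10, 17²≡2, 18²≡37, 19²≡33, 20²≡31 (mod 41).
The residues are {1, 2, 4, 5, 8, 9, 10, 16, 18, 20, 21, 23, 25, 31, 32, 33, 36, 37, 39, 40}; the non-residues are the remaining 20 nonzero classes.

3 6 7 11 12 13 14 15 17 19 22 24 26 27 28 29 30 34 35 38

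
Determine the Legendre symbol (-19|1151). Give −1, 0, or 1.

First reduce: -19 ≡ 1132 (mod 1151).
Pull out 2^2: since 1151 ≡ 7 (mod 8), (2/1151) = +1, so (2/1151)^2 = +1.
Reciprocity: 283 ≡ 3 and 1151 ≡ 3 (mod 4), so (283/1151) = −(1151/283).
Reduce top mod 283: now compute (19/283).
Reciprocity: 19 ≡ 3 and 283 ≡ 3 (mod 4), so (19/283) = −(283/19).
Reduce top mod 19: now compute (17/19).
Reciprocity: 17 ≡ 1 and 19 ≡ 3 (mod 4), so (17/19) = +(19/17).
Reduce top mod 17: now compute (2/17).
Pull out 2: since 17 ≡ 1 (mod 8), (2/17) = +1.
Reached (1/17) = 1. Collecting the sign flips along the way, the symbol is +1.

1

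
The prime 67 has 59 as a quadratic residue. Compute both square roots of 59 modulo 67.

Since 67 ≡ 3 (mod 4), a square root of 59 is 59^((67+1)/4) = 59^17 mod 67.
Repeated squaring: 59^2≡64, 59^4≡9, 59^8≡14, 59^16≡62 (mod 67).
59^17 = 59^(16+1) ≡ 40 (mod 67).
Check: 40² = 1600 ≡ 59 (mod 67). The two roots are 27 and 40.

27, 40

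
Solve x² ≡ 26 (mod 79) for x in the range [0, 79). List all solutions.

Since 79 ≡ 3 (mod 4), a square root of 26 is 26^((79+1)/4) = 26^20 mod 79.
Repeated squaring: 26^2≡44, 26^4≡40, 26^8≡20, 26^16≡5 (mod 79).
26^20 = 26^(16+4) ≡ 42 (mod 79).
Check: 42² = 1764 ≡ 26 (mod 79). The two roots are 37 and 42.

37, 42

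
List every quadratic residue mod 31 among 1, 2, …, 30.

1, 2, 4, 5, 7, 8, 9, 10, 14, 16, 18, 19, 20, 25, 28

Square k = 1,…,15 (k and 31−k give the same square):
1²=1, 2²=4, 3²=9, 4²=16, 5²=25, 6²≡5, 7²≡18, 8²≡2, 9²≡19, 10²≡7, 11²≡28, 12²≡20, 13²≡14, 14²≡10, 15²≡8 (mod 31).
So the quadratic residues mod 31 are {1, 2, 4, 5, 7, 8, 9, 10, 14, 16, 18, 19, 20, 25, 28}.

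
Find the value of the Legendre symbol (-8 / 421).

First reduce: -8 ≡ 413 (mod 421).
Reciprocity: 413 ≡ 1 and 421 ≡ 1 (mod 4), so (413/421) = +(421/413).
Reduce top mod 413: now compute (8/413).
Pull out 2^3: since 413 ≡ 5 (mod 8), (2/413) = -1, so (2/413)^3 = -1.
Reached (1/413) = 1. Collecting the sign flips along the way, the symbol is -1.

-1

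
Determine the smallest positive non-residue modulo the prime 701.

2

(2/701) = −1, so 2 is the smallest positive non-residue mod 701.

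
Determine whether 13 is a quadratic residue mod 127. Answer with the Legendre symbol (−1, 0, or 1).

1

Euler's criterion: (13/127) ≡ 13^63 (mod 127).
13^2 ≡ 42 (mod 127)
13^4 ≡ 113 (mod 127)
13^8 ≡ 69 (mod 127)
13^16 ≡ 62 (mod 127)
13^32 ≡ 34 (mod 127)
13^63 = 13^(32+16+8+4+2+1) ≡ 1 (mod 127).
Result is 1, so (13/127) = 1.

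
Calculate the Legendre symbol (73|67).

Euler's criterion: (73/67) ≡ 6^33 (mod 67).
6^2 ≡ 36 (mod 67)
6^4 ≡ 23 (mod 67)
6^8 ≡ 60 (mod 67)
6^16 ≡ 49 (mod 67)
6^32 ≡ 56 (mod 67)
6^33 = 6^(32+1) ≡ 1 (mod 67).
Result is 1, so (73/67) = 1.

1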